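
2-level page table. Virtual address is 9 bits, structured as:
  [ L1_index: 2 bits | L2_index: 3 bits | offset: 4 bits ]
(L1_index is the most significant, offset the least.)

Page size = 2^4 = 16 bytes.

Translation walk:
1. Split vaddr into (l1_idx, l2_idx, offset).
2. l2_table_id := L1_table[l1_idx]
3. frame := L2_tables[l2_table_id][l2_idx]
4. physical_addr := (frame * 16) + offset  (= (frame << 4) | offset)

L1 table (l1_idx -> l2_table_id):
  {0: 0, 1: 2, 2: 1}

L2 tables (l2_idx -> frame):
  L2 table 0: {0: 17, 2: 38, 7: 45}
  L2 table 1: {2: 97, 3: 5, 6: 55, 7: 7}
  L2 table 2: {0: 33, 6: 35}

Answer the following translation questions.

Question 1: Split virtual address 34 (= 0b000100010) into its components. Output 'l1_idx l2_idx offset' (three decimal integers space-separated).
vaddr = 34 = 0b000100010
  top 2 bits -> l1_idx = 0
  next 3 bits -> l2_idx = 2
  bottom 4 bits -> offset = 2

Answer: 0 2 2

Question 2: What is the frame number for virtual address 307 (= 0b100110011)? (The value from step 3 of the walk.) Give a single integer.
Answer: 5

Derivation:
vaddr = 307: l1_idx=2, l2_idx=3
L1[2] = 1; L2[1][3] = 5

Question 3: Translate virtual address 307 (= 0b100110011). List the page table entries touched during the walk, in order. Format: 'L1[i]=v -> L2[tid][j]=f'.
Answer: L1[2]=1 -> L2[1][3]=5

Derivation:
vaddr = 307 = 0b100110011
Split: l1_idx=2, l2_idx=3, offset=3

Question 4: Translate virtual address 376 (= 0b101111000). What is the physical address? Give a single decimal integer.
vaddr = 376 = 0b101111000
Split: l1_idx=2, l2_idx=7, offset=8
L1[2] = 1
L2[1][7] = 7
paddr = 7 * 16 + 8 = 120

Answer: 120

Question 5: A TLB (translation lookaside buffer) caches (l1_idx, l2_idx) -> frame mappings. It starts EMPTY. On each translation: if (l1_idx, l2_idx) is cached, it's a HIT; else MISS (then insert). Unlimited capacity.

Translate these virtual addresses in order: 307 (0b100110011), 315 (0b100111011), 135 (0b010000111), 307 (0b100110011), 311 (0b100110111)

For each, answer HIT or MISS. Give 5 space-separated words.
Answer: MISS HIT MISS HIT HIT

Derivation:
vaddr=307: (2,3) not in TLB -> MISS, insert
vaddr=315: (2,3) in TLB -> HIT
vaddr=135: (1,0) not in TLB -> MISS, insert
vaddr=307: (2,3) in TLB -> HIT
vaddr=311: (2,3) in TLB -> HIT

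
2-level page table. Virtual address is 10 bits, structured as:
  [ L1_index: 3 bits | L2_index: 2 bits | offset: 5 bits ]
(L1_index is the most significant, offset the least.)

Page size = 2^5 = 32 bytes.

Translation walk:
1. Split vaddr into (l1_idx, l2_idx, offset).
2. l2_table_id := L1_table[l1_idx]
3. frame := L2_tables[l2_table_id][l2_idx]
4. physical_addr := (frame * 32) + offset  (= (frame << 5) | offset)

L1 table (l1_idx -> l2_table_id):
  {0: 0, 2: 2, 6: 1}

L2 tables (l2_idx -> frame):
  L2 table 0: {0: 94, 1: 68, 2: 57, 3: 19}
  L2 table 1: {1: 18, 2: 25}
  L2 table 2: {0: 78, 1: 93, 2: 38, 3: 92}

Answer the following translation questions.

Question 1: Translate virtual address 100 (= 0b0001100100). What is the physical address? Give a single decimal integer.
vaddr = 100 = 0b0001100100
Split: l1_idx=0, l2_idx=3, offset=4
L1[0] = 0
L2[0][3] = 19
paddr = 19 * 32 + 4 = 612

Answer: 612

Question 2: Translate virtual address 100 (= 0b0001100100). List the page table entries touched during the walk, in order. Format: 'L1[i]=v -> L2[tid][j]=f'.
Answer: L1[0]=0 -> L2[0][3]=19

Derivation:
vaddr = 100 = 0b0001100100
Split: l1_idx=0, l2_idx=3, offset=4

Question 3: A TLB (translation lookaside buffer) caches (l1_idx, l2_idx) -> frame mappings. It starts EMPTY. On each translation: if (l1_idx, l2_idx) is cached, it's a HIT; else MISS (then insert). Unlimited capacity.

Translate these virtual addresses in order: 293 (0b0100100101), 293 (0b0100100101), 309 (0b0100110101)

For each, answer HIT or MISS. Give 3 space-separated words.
vaddr=293: (2,1) not in TLB -> MISS, insert
vaddr=293: (2,1) in TLB -> HIT
vaddr=309: (2,1) in TLB -> HIT

Answer: MISS HIT HIT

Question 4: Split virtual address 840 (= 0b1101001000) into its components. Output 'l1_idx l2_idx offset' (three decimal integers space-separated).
vaddr = 840 = 0b1101001000
  top 3 bits -> l1_idx = 6
  next 2 bits -> l2_idx = 2
  bottom 5 bits -> offset = 8

Answer: 6 2 8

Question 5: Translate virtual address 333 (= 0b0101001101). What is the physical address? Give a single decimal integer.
vaddr = 333 = 0b0101001101
Split: l1_idx=2, l2_idx=2, offset=13
L1[2] = 2
L2[2][2] = 38
paddr = 38 * 32 + 13 = 1229

Answer: 1229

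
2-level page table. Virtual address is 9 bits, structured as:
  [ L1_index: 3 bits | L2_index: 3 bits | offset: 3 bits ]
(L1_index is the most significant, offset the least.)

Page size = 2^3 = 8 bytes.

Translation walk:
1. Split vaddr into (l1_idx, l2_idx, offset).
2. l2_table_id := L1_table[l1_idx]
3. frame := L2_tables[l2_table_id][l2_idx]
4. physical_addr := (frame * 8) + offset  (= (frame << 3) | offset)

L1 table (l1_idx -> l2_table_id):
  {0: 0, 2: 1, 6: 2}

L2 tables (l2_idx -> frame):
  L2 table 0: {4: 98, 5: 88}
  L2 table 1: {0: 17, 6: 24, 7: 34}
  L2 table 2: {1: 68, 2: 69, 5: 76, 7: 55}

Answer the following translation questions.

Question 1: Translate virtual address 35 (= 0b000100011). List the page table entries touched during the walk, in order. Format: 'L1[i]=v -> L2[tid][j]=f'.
Answer: L1[0]=0 -> L2[0][4]=98

Derivation:
vaddr = 35 = 0b000100011
Split: l1_idx=0, l2_idx=4, offset=3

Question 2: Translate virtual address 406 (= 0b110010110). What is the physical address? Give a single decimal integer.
Answer: 558

Derivation:
vaddr = 406 = 0b110010110
Split: l1_idx=6, l2_idx=2, offset=6
L1[6] = 2
L2[2][2] = 69
paddr = 69 * 8 + 6 = 558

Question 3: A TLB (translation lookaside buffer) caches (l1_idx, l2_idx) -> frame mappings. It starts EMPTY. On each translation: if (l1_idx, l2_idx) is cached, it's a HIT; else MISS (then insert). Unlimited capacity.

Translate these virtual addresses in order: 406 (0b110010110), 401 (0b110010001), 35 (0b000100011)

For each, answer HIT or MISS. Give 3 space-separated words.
Answer: MISS HIT MISS

Derivation:
vaddr=406: (6,2) not in TLB -> MISS, insert
vaddr=401: (6,2) in TLB -> HIT
vaddr=35: (0,4) not in TLB -> MISS, insert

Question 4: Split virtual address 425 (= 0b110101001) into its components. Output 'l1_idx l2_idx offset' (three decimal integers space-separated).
vaddr = 425 = 0b110101001
  top 3 bits -> l1_idx = 6
  next 3 bits -> l2_idx = 5
  bottom 3 bits -> offset = 1

Answer: 6 5 1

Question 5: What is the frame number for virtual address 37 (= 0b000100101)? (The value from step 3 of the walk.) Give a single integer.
Answer: 98

Derivation:
vaddr = 37: l1_idx=0, l2_idx=4
L1[0] = 0; L2[0][4] = 98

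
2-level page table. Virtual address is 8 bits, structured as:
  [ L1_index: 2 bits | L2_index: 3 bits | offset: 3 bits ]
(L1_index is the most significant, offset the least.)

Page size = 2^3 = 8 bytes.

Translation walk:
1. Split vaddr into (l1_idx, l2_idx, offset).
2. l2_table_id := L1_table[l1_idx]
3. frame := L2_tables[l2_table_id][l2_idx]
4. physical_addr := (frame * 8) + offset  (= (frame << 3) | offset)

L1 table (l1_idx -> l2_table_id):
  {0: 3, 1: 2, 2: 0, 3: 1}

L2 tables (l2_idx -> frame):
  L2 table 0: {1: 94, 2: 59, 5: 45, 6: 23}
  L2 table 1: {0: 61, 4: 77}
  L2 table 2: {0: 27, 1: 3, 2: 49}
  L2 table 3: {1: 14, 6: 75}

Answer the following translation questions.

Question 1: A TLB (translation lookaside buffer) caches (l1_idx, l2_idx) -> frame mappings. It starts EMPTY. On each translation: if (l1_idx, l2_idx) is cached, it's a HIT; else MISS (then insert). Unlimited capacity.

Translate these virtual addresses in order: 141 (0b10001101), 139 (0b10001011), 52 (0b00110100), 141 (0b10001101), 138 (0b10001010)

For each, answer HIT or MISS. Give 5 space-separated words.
Answer: MISS HIT MISS HIT HIT

Derivation:
vaddr=141: (2,1) not in TLB -> MISS, insert
vaddr=139: (2,1) in TLB -> HIT
vaddr=52: (0,6) not in TLB -> MISS, insert
vaddr=141: (2,1) in TLB -> HIT
vaddr=138: (2,1) in TLB -> HIT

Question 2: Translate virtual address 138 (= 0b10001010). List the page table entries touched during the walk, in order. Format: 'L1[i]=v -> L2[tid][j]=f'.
Answer: L1[2]=0 -> L2[0][1]=94

Derivation:
vaddr = 138 = 0b10001010
Split: l1_idx=2, l2_idx=1, offset=2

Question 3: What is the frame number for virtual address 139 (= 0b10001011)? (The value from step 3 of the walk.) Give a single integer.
Answer: 94

Derivation:
vaddr = 139: l1_idx=2, l2_idx=1
L1[2] = 0; L2[0][1] = 94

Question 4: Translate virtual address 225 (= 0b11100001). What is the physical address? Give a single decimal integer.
vaddr = 225 = 0b11100001
Split: l1_idx=3, l2_idx=4, offset=1
L1[3] = 1
L2[1][4] = 77
paddr = 77 * 8 + 1 = 617

Answer: 617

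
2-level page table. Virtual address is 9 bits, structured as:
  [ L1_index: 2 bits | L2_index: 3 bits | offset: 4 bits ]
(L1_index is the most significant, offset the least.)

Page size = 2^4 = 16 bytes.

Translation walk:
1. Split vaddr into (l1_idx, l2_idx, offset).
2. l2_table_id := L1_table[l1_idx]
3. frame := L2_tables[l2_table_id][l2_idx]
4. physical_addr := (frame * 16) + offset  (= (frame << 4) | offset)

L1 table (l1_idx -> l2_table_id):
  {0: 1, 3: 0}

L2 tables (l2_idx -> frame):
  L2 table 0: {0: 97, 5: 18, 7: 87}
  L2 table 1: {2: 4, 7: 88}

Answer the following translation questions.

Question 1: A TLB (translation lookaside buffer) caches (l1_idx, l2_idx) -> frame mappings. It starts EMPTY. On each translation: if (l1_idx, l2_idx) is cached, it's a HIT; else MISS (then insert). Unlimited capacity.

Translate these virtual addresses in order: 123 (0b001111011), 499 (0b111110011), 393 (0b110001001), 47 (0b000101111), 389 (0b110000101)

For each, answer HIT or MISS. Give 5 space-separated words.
Answer: MISS MISS MISS MISS HIT

Derivation:
vaddr=123: (0,7) not in TLB -> MISS, insert
vaddr=499: (3,7) not in TLB -> MISS, insert
vaddr=393: (3,0) not in TLB -> MISS, insert
vaddr=47: (0,2) not in TLB -> MISS, insert
vaddr=389: (3,0) in TLB -> HIT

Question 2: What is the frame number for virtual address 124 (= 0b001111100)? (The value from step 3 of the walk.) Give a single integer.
vaddr = 124: l1_idx=0, l2_idx=7
L1[0] = 1; L2[1][7] = 88

Answer: 88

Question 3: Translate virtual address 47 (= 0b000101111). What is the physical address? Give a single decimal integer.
Answer: 79

Derivation:
vaddr = 47 = 0b000101111
Split: l1_idx=0, l2_idx=2, offset=15
L1[0] = 1
L2[1][2] = 4
paddr = 4 * 16 + 15 = 79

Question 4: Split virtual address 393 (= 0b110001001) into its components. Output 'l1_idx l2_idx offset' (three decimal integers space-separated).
Answer: 3 0 9

Derivation:
vaddr = 393 = 0b110001001
  top 2 bits -> l1_idx = 3
  next 3 bits -> l2_idx = 0
  bottom 4 bits -> offset = 9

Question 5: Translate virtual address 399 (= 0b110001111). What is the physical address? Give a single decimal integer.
Answer: 1567

Derivation:
vaddr = 399 = 0b110001111
Split: l1_idx=3, l2_idx=0, offset=15
L1[3] = 0
L2[0][0] = 97
paddr = 97 * 16 + 15 = 1567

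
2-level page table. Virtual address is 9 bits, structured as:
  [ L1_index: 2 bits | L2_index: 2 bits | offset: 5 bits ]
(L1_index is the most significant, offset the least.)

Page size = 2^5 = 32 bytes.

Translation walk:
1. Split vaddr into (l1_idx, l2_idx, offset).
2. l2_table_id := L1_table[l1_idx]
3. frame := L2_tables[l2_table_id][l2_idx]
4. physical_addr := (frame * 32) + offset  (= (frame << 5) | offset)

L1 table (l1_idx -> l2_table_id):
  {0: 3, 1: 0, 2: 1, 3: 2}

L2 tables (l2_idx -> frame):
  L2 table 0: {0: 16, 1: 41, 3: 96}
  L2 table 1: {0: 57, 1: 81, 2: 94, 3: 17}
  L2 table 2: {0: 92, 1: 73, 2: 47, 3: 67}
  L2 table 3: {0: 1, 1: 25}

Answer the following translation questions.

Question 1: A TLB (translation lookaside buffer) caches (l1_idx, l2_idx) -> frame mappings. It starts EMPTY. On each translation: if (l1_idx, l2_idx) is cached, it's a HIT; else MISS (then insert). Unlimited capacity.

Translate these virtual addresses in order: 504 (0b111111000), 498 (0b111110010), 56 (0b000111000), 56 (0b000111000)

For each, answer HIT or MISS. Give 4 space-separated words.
vaddr=504: (3,3) not in TLB -> MISS, insert
vaddr=498: (3,3) in TLB -> HIT
vaddr=56: (0,1) not in TLB -> MISS, insert
vaddr=56: (0,1) in TLB -> HIT

Answer: MISS HIT MISS HIT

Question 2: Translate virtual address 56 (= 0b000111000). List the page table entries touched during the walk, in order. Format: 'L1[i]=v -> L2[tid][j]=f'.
vaddr = 56 = 0b000111000
Split: l1_idx=0, l2_idx=1, offset=24

Answer: L1[0]=3 -> L2[3][1]=25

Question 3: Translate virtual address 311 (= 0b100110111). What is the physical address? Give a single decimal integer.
vaddr = 311 = 0b100110111
Split: l1_idx=2, l2_idx=1, offset=23
L1[2] = 1
L2[1][1] = 81
paddr = 81 * 32 + 23 = 2615

Answer: 2615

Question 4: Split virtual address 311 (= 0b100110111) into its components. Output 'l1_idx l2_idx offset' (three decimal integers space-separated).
Answer: 2 1 23

Derivation:
vaddr = 311 = 0b100110111
  top 2 bits -> l1_idx = 2
  next 2 bits -> l2_idx = 1
  bottom 5 bits -> offset = 23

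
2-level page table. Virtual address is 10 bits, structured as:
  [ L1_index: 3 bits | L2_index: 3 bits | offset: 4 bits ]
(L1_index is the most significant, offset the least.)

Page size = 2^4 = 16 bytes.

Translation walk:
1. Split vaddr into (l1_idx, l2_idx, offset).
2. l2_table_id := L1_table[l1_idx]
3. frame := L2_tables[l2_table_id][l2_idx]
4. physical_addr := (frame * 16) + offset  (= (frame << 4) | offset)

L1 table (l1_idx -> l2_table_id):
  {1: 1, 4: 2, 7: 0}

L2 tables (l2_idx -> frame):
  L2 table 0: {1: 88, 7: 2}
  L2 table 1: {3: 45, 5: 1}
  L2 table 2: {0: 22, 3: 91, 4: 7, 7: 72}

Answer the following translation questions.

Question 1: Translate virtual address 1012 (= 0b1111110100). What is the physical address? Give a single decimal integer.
Answer: 36

Derivation:
vaddr = 1012 = 0b1111110100
Split: l1_idx=7, l2_idx=7, offset=4
L1[7] = 0
L2[0][7] = 2
paddr = 2 * 16 + 4 = 36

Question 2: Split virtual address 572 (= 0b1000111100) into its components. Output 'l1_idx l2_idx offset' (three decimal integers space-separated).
Answer: 4 3 12

Derivation:
vaddr = 572 = 0b1000111100
  top 3 bits -> l1_idx = 4
  next 3 bits -> l2_idx = 3
  bottom 4 bits -> offset = 12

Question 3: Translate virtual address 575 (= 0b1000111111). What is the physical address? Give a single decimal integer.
vaddr = 575 = 0b1000111111
Split: l1_idx=4, l2_idx=3, offset=15
L1[4] = 2
L2[2][3] = 91
paddr = 91 * 16 + 15 = 1471

Answer: 1471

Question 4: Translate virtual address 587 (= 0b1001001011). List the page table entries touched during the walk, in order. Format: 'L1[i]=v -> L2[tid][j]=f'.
vaddr = 587 = 0b1001001011
Split: l1_idx=4, l2_idx=4, offset=11

Answer: L1[4]=2 -> L2[2][4]=7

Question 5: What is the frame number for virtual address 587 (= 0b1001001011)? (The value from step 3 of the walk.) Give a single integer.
Answer: 7

Derivation:
vaddr = 587: l1_idx=4, l2_idx=4
L1[4] = 2; L2[2][4] = 7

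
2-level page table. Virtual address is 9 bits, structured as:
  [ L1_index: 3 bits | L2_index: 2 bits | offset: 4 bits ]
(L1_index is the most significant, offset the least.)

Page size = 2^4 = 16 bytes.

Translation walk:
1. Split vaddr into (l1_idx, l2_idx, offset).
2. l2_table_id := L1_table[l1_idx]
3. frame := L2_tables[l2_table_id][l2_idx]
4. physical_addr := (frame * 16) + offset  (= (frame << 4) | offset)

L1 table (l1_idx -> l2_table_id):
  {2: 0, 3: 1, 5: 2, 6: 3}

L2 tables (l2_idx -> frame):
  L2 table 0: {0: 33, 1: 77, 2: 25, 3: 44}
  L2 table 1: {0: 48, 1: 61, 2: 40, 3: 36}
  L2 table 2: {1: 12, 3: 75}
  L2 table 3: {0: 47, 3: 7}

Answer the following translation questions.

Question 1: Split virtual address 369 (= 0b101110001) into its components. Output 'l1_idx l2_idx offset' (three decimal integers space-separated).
vaddr = 369 = 0b101110001
  top 3 bits -> l1_idx = 5
  next 2 bits -> l2_idx = 3
  bottom 4 bits -> offset = 1

Answer: 5 3 1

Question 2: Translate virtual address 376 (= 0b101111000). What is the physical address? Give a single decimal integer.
vaddr = 376 = 0b101111000
Split: l1_idx=5, l2_idx=3, offset=8
L1[5] = 2
L2[2][3] = 75
paddr = 75 * 16 + 8 = 1208

Answer: 1208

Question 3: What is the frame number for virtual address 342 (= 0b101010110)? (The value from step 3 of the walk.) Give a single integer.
Answer: 12

Derivation:
vaddr = 342: l1_idx=5, l2_idx=1
L1[5] = 2; L2[2][1] = 12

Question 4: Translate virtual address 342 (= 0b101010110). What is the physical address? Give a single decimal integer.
Answer: 198

Derivation:
vaddr = 342 = 0b101010110
Split: l1_idx=5, l2_idx=1, offset=6
L1[5] = 2
L2[2][1] = 12
paddr = 12 * 16 + 6 = 198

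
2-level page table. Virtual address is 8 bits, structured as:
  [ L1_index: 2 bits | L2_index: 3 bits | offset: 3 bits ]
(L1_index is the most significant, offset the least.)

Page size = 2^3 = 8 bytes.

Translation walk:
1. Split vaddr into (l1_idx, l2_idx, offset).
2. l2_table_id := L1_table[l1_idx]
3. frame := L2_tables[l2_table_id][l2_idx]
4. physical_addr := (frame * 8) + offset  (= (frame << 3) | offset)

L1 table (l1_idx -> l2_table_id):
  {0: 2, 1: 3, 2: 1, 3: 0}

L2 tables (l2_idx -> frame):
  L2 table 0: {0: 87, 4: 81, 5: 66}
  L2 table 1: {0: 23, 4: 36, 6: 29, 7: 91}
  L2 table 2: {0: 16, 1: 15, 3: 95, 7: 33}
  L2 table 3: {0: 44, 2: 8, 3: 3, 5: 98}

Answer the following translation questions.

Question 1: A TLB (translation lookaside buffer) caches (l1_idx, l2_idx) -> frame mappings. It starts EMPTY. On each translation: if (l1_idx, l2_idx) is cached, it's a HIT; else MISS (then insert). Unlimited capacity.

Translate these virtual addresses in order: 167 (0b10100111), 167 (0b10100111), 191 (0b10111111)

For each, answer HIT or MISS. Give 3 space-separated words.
Answer: MISS HIT MISS

Derivation:
vaddr=167: (2,4) not in TLB -> MISS, insert
vaddr=167: (2,4) in TLB -> HIT
vaddr=191: (2,7) not in TLB -> MISS, insert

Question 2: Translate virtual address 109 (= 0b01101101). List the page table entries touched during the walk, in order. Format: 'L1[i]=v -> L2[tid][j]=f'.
vaddr = 109 = 0b01101101
Split: l1_idx=1, l2_idx=5, offset=5

Answer: L1[1]=3 -> L2[3][5]=98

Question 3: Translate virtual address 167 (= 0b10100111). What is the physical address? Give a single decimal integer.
vaddr = 167 = 0b10100111
Split: l1_idx=2, l2_idx=4, offset=7
L1[2] = 1
L2[1][4] = 36
paddr = 36 * 8 + 7 = 295

Answer: 295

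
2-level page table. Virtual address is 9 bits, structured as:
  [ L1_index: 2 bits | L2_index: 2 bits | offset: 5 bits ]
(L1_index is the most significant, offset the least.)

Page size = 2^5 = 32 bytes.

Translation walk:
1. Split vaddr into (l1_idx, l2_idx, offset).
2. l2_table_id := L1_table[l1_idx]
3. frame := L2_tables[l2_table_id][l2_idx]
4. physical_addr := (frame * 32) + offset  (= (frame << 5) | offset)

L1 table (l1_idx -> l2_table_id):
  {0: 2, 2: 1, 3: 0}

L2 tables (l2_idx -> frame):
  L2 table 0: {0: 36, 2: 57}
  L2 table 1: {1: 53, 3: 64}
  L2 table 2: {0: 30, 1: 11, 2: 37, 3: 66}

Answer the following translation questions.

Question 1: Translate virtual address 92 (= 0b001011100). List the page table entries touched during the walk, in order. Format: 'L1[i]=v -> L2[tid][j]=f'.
vaddr = 92 = 0b001011100
Split: l1_idx=0, l2_idx=2, offset=28

Answer: L1[0]=2 -> L2[2][2]=37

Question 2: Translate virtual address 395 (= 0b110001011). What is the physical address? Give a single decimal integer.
Answer: 1163

Derivation:
vaddr = 395 = 0b110001011
Split: l1_idx=3, l2_idx=0, offset=11
L1[3] = 0
L2[0][0] = 36
paddr = 36 * 32 + 11 = 1163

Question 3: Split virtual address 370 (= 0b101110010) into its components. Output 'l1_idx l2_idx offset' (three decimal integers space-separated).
vaddr = 370 = 0b101110010
  top 2 bits -> l1_idx = 2
  next 2 bits -> l2_idx = 3
  bottom 5 bits -> offset = 18

Answer: 2 3 18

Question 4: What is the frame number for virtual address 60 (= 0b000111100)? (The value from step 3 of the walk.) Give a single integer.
Answer: 11

Derivation:
vaddr = 60: l1_idx=0, l2_idx=1
L1[0] = 2; L2[2][1] = 11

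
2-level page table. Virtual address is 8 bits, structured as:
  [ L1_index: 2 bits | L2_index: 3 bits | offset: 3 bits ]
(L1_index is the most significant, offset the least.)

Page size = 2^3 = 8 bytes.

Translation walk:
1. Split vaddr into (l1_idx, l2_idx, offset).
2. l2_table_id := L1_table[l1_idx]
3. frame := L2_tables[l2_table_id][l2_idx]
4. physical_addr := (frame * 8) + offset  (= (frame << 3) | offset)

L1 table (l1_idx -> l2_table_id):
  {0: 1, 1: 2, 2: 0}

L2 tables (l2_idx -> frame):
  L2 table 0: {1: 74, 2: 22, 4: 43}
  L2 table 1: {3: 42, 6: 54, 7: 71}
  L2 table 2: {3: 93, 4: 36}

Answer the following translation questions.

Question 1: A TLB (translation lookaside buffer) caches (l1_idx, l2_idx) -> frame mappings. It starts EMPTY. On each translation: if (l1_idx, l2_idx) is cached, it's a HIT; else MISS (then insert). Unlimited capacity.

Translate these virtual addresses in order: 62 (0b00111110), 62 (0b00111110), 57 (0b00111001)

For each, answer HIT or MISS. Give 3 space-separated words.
vaddr=62: (0,7) not in TLB -> MISS, insert
vaddr=62: (0,7) in TLB -> HIT
vaddr=57: (0,7) in TLB -> HIT

Answer: MISS HIT HIT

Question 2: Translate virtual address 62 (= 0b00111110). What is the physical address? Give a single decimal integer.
vaddr = 62 = 0b00111110
Split: l1_idx=0, l2_idx=7, offset=6
L1[0] = 1
L2[1][7] = 71
paddr = 71 * 8 + 6 = 574

Answer: 574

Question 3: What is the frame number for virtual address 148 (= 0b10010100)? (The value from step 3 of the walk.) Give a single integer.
vaddr = 148: l1_idx=2, l2_idx=2
L1[2] = 0; L2[0][2] = 22

Answer: 22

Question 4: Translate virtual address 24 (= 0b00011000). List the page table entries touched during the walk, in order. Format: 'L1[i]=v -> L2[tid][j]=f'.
Answer: L1[0]=1 -> L2[1][3]=42

Derivation:
vaddr = 24 = 0b00011000
Split: l1_idx=0, l2_idx=3, offset=0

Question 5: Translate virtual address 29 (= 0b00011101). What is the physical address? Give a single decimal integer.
Answer: 341

Derivation:
vaddr = 29 = 0b00011101
Split: l1_idx=0, l2_idx=3, offset=5
L1[0] = 1
L2[1][3] = 42
paddr = 42 * 8 + 5 = 341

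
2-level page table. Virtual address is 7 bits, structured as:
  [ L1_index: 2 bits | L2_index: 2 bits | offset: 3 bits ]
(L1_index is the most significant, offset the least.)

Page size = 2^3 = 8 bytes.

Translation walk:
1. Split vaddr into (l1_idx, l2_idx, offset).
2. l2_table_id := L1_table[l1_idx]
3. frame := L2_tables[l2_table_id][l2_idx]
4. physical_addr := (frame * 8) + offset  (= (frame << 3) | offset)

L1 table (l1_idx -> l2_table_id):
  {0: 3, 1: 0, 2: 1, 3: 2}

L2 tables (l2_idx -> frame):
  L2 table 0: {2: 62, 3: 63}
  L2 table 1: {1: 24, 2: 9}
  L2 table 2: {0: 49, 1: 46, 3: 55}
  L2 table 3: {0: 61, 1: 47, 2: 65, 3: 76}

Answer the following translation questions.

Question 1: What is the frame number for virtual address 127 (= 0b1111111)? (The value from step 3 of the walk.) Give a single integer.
vaddr = 127: l1_idx=3, l2_idx=3
L1[3] = 2; L2[2][3] = 55

Answer: 55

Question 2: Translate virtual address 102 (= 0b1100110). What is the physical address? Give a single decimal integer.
vaddr = 102 = 0b1100110
Split: l1_idx=3, l2_idx=0, offset=6
L1[3] = 2
L2[2][0] = 49
paddr = 49 * 8 + 6 = 398

Answer: 398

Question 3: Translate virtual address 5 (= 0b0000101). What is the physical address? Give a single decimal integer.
Answer: 493

Derivation:
vaddr = 5 = 0b0000101
Split: l1_idx=0, l2_idx=0, offset=5
L1[0] = 3
L2[3][0] = 61
paddr = 61 * 8 + 5 = 493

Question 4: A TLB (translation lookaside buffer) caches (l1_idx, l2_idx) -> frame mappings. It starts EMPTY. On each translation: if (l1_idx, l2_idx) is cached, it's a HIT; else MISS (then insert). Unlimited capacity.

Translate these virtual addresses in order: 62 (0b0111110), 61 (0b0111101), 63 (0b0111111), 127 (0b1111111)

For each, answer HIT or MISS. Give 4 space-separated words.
Answer: MISS HIT HIT MISS

Derivation:
vaddr=62: (1,3) not in TLB -> MISS, insert
vaddr=61: (1,3) in TLB -> HIT
vaddr=63: (1,3) in TLB -> HIT
vaddr=127: (3,3) not in TLB -> MISS, insert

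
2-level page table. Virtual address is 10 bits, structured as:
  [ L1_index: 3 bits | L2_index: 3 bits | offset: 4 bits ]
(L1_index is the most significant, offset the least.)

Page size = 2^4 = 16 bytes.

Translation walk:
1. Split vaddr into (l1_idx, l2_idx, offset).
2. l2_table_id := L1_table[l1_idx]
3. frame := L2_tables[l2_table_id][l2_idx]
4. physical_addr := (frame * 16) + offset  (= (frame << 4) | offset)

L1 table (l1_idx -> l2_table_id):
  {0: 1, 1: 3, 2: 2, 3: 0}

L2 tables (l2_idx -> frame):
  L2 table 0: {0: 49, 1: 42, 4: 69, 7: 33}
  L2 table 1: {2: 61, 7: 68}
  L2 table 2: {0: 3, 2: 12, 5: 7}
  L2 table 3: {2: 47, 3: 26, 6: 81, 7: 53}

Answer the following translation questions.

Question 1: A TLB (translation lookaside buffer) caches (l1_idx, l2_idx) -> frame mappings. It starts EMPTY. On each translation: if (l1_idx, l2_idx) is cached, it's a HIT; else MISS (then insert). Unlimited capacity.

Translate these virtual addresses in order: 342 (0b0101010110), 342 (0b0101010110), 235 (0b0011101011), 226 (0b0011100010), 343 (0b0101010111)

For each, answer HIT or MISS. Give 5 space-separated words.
Answer: MISS HIT MISS HIT HIT

Derivation:
vaddr=342: (2,5) not in TLB -> MISS, insert
vaddr=342: (2,5) in TLB -> HIT
vaddr=235: (1,6) not in TLB -> MISS, insert
vaddr=226: (1,6) in TLB -> HIT
vaddr=343: (2,5) in TLB -> HIT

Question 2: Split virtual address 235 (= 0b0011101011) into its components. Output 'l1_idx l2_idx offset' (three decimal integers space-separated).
Answer: 1 6 11

Derivation:
vaddr = 235 = 0b0011101011
  top 3 bits -> l1_idx = 1
  next 3 bits -> l2_idx = 6
  bottom 4 bits -> offset = 11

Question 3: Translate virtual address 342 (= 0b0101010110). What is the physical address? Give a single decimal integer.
vaddr = 342 = 0b0101010110
Split: l1_idx=2, l2_idx=5, offset=6
L1[2] = 2
L2[2][5] = 7
paddr = 7 * 16 + 6 = 118

Answer: 118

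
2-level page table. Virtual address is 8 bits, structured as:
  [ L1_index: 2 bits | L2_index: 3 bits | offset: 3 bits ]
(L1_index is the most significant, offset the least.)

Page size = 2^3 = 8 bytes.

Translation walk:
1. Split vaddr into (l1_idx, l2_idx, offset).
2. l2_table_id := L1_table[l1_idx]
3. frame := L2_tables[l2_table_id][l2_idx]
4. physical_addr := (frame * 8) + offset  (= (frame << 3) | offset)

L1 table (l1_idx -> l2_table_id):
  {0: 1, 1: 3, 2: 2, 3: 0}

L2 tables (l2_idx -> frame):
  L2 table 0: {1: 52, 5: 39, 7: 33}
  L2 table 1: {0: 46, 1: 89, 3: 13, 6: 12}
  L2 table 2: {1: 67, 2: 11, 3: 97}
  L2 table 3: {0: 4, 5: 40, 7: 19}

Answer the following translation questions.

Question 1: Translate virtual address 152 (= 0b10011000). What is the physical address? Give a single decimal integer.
Answer: 776

Derivation:
vaddr = 152 = 0b10011000
Split: l1_idx=2, l2_idx=3, offset=0
L1[2] = 2
L2[2][3] = 97
paddr = 97 * 8 + 0 = 776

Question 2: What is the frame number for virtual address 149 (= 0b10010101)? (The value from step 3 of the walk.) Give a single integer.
Answer: 11

Derivation:
vaddr = 149: l1_idx=2, l2_idx=2
L1[2] = 2; L2[2][2] = 11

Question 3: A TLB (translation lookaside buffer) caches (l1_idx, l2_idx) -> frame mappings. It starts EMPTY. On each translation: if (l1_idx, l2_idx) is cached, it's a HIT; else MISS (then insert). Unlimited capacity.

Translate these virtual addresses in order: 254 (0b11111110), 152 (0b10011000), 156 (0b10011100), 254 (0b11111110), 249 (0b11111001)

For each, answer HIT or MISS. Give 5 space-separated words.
Answer: MISS MISS HIT HIT HIT

Derivation:
vaddr=254: (3,7) not in TLB -> MISS, insert
vaddr=152: (2,3) not in TLB -> MISS, insert
vaddr=156: (2,3) in TLB -> HIT
vaddr=254: (3,7) in TLB -> HIT
vaddr=249: (3,7) in TLB -> HIT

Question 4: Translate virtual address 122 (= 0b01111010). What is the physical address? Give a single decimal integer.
vaddr = 122 = 0b01111010
Split: l1_idx=1, l2_idx=7, offset=2
L1[1] = 3
L2[3][7] = 19
paddr = 19 * 8 + 2 = 154

Answer: 154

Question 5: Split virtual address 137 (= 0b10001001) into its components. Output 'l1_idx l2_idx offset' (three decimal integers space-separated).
Answer: 2 1 1

Derivation:
vaddr = 137 = 0b10001001
  top 2 bits -> l1_idx = 2
  next 3 bits -> l2_idx = 1
  bottom 3 bits -> offset = 1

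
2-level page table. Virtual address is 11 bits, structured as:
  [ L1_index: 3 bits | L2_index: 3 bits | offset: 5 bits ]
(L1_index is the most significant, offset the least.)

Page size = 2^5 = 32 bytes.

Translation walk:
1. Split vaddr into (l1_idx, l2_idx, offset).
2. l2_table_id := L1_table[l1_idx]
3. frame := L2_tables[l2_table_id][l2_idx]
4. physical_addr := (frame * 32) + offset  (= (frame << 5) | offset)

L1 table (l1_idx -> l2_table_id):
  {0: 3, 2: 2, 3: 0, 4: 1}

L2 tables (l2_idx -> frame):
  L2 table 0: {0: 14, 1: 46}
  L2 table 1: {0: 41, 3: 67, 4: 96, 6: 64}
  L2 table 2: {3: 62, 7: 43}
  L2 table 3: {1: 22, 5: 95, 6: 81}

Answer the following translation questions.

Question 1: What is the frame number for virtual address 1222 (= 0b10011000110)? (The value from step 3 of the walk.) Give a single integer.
vaddr = 1222: l1_idx=4, l2_idx=6
L1[4] = 1; L2[1][6] = 64

Answer: 64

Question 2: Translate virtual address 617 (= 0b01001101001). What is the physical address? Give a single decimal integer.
vaddr = 617 = 0b01001101001
Split: l1_idx=2, l2_idx=3, offset=9
L1[2] = 2
L2[2][3] = 62
paddr = 62 * 32 + 9 = 1993

Answer: 1993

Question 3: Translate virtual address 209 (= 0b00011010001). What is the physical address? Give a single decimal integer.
Answer: 2609

Derivation:
vaddr = 209 = 0b00011010001
Split: l1_idx=0, l2_idx=6, offset=17
L1[0] = 3
L2[3][6] = 81
paddr = 81 * 32 + 17 = 2609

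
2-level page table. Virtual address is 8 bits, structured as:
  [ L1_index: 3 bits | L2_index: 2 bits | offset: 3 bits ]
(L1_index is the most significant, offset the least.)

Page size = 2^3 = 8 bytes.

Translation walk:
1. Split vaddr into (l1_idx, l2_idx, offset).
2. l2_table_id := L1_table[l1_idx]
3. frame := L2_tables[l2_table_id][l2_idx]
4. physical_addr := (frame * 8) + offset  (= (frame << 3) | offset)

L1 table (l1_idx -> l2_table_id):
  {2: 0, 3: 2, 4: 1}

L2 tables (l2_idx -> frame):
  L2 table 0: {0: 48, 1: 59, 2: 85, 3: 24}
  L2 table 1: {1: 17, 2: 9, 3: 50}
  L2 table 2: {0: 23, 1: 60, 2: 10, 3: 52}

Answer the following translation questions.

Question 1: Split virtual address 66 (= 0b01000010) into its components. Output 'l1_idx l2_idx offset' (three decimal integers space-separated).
vaddr = 66 = 0b01000010
  top 3 bits -> l1_idx = 2
  next 2 bits -> l2_idx = 0
  bottom 3 bits -> offset = 2

Answer: 2 0 2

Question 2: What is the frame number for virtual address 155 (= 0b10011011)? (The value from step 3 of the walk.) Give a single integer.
Answer: 50

Derivation:
vaddr = 155: l1_idx=4, l2_idx=3
L1[4] = 1; L2[1][3] = 50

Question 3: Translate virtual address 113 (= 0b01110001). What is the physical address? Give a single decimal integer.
vaddr = 113 = 0b01110001
Split: l1_idx=3, l2_idx=2, offset=1
L1[3] = 2
L2[2][2] = 10
paddr = 10 * 8 + 1 = 81

Answer: 81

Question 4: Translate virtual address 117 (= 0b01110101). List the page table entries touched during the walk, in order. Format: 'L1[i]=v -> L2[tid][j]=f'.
Answer: L1[3]=2 -> L2[2][2]=10

Derivation:
vaddr = 117 = 0b01110101
Split: l1_idx=3, l2_idx=2, offset=5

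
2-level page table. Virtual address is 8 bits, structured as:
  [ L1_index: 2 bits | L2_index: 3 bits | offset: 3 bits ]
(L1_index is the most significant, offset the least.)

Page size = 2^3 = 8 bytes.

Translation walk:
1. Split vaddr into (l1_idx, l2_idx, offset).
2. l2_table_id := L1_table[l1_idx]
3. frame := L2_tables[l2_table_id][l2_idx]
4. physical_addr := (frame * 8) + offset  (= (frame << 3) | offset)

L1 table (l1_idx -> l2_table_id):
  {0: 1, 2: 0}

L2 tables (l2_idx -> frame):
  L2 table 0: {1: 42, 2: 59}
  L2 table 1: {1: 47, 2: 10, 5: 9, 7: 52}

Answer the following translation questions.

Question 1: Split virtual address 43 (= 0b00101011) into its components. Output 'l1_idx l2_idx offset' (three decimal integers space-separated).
vaddr = 43 = 0b00101011
  top 2 bits -> l1_idx = 0
  next 3 bits -> l2_idx = 5
  bottom 3 bits -> offset = 3

Answer: 0 5 3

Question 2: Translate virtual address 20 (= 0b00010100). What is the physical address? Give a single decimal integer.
Answer: 84

Derivation:
vaddr = 20 = 0b00010100
Split: l1_idx=0, l2_idx=2, offset=4
L1[0] = 1
L2[1][2] = 10
paddr = 10 * 8 + 4 = 84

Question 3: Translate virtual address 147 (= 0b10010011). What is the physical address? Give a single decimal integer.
Answer: 475

Derivation:
vaddr = 147 = 0b10010011
Split: l1_idx=2, l2_idx=2, offset=3
L1[2] = 0
L2[0][2] = 59
paddr = 59 * 8 + 3 = 475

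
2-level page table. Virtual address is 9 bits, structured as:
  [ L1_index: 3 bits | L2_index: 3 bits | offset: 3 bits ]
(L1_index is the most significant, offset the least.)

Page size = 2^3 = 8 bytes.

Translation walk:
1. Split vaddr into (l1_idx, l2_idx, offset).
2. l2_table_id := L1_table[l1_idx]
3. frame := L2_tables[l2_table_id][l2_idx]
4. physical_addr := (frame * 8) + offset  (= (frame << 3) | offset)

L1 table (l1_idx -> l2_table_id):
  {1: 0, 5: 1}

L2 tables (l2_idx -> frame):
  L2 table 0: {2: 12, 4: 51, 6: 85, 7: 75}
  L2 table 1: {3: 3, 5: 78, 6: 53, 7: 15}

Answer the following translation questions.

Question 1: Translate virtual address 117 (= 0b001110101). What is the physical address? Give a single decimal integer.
Answer: 685

Derivation:
vaddr = 117 = 0b001110101
Split: l1_idx=1, l2_idx=6, offset=5
L1[1] = 0
L2[0][6] = 85
paddr = 85 * 8 + 5 = 685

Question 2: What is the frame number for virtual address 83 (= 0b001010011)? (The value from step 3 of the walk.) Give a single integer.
vaddr = 83: l1_idx=1, l2_idx=2
L1[1] = 0; L2[0][2] = 12

Answer: 12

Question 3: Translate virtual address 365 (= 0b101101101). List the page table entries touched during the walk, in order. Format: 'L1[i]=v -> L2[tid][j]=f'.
Answer: L1[5]=1 -> L2[1][5]=78

Derivation:
vaddr = 365 = 0b101101101
Split: l1_idx=5, l2_idx=5, offset=5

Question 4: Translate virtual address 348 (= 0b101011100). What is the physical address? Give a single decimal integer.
Answer: 28

Derivation:
vaddr = 348 = 0b101011100
Split: l1_idx=5, l2_idx=3, offset=4
L1[5] = 1
L2[1][3] = 3
paddr = 3 * 8 + 4 = 28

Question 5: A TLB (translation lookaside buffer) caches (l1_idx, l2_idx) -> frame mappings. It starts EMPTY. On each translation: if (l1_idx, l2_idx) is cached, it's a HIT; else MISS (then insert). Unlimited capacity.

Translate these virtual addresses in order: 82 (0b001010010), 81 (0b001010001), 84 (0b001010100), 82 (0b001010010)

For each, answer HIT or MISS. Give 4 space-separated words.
Answer: MISS HIT HIT HIT

Derivation:
vaddr=82: (1,2) not in TLB -> MISS, insert
vaddr=81: (1,2) in TLB -> HIT
vaddr=84: (1,2) in TLB -> HIT
vaddr=82: (1,2) in TLB -> HIT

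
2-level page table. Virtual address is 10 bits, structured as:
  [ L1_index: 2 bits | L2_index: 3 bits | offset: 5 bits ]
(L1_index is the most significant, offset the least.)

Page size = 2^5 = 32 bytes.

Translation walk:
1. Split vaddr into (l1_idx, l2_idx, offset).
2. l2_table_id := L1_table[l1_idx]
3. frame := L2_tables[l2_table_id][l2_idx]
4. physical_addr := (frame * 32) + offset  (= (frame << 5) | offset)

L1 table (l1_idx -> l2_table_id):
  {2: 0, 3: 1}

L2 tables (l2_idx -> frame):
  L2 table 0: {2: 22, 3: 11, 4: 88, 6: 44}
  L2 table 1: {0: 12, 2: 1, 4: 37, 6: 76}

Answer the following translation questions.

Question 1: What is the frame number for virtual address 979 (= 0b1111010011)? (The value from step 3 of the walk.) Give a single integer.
Answer: 76

Derivation:
vaddr = 979: l1_idx=3, l2_idx=6
L1[3] = 1; L2[1][6] = 76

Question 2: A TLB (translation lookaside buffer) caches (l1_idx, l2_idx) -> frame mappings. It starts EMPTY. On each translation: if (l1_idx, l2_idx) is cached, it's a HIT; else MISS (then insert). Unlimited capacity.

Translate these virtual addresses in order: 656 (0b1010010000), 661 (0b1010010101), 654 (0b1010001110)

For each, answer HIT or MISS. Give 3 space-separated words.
vaddr=656: (2,4) not in TLB -> MISS, insert
vaddr=661: (2,4) in TLB -> HIT
vaddr=654: (2,4) in TLB -> HIT

Answer: MISS HIT HIT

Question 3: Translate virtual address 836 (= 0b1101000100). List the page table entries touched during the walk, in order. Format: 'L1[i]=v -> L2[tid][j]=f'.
vaddr = 836 = 0b1101000100
Split: l1_idx=3, l2_idx=2, offset=4

Answer: L1[3]=1 -> L2[1][2]=1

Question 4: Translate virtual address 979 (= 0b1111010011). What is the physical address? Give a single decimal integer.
vaddr = 979 = 0b1111010011
Split: l1_idx=3, l2_idx=6, offset=19
L1[3] = 1
L2[1][6] = 76
paddr = 76 * 32 + 19 = 2451

Answer: 2451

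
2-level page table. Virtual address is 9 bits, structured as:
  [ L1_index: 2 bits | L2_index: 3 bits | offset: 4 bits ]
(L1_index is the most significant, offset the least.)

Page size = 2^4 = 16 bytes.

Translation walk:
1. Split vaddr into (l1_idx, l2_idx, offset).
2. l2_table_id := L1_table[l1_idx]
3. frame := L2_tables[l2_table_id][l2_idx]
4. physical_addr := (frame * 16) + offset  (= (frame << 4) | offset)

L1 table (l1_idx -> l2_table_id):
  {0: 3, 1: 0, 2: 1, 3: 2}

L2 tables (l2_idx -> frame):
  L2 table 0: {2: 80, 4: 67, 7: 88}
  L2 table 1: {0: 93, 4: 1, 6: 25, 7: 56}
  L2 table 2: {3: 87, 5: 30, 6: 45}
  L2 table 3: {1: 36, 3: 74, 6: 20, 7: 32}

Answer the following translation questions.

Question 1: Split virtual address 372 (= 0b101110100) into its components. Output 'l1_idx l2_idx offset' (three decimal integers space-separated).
vaddr = 372 = 0b101110100
  top 2 bits -> l1_idx = 2
  next 3 bits -> l2_idx = 7
  bottom 4 bits -> offset = 4

Answer: 2 7 4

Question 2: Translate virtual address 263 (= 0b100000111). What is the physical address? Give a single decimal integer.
vaddr = 263 = 0b100000111
Split: l1_idx=2, l2_idx=0, offset=7
L1[2] = 1
L2[1][0] = 93
paddr = 93 * 16 + 7 = 1495

Answer: 1495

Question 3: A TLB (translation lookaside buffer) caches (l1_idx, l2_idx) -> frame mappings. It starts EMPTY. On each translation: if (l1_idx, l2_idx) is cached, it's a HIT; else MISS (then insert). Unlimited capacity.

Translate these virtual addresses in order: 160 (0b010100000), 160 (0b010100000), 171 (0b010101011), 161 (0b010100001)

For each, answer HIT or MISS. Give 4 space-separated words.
vaddr=160: (1,2) not in TLB -> MISS, insert
vaddr=160: (1,2) in TLB -> HIT
vaddr=171: (1,2) in TLB -> HIT
vaddr=161: (1,2) in TLB -> HIT

Answer: MISS HIT HIT HIT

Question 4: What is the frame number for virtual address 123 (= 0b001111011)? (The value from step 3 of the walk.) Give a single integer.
vaddr = 123: l1_idx=0, l2_idx=7
L1[0] = 3; L2[3][7] = 32

Answer: 32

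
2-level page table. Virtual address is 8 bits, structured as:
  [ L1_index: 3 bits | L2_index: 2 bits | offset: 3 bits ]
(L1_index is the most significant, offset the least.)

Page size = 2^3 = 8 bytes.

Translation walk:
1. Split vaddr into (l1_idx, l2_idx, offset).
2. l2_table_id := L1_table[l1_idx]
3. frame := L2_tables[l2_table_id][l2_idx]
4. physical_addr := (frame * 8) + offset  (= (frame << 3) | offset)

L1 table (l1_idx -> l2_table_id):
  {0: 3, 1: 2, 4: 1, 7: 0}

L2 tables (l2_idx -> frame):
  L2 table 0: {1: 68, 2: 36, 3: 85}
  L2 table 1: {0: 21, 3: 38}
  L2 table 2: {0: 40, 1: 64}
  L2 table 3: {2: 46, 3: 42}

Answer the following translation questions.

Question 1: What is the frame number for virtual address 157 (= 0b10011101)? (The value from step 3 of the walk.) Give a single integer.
Answer: 38

Derivation:
vaddr = 157: l1_idx=4, l2_idx=3
L1[4] = 1; L2[1][3] = 38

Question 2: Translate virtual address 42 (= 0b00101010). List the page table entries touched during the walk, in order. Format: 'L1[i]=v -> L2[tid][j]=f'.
vaddr = 42 = 0b00101010
Split: l1_idx=1, l2_idx=1, offset=2

Answer: L1[1]=2 -> L2[2][1]=64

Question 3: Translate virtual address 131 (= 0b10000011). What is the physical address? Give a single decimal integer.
vaddr = 131 = 0b10000011
Split: l1_idx=4, l2_idx=0, offset=3
L1[4] = 1
L2[1][0] = 21
paddr = 21 * 8 + 3 = 171

Answer: 171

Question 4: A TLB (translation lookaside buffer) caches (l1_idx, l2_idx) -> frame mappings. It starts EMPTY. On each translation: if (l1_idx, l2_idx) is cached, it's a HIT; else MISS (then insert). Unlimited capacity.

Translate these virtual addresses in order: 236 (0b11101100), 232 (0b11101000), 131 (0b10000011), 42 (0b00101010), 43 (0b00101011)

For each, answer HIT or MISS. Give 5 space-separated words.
vaddr=236: (7,1) not in TLB -> MISS, insert
vaddr=232: (7,1) in TLB -> HIT
vaddr=131: (4,0) not in TLB -> MISS, insert
vaddr=42: (1,1) not in TLB -> MISS, insert
vaddr=43: (1,1) in TLB -> HIT

Answer: MISS HIT MISS MISS HIT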